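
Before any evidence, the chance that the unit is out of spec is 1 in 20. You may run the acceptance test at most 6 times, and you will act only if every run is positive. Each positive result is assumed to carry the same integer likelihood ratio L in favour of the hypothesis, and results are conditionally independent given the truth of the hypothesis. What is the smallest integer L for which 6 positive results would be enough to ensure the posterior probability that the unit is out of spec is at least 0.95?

3

Prior odds = 0.05/0.95 = 1/19.
Target odds = 0.95/0.05 = 19.
Need L⁶ ≥ 19 ÷ (1/19) = 361.
2⁶ = 64 < 361 ≤ 729 = 3⁶, so L = 3.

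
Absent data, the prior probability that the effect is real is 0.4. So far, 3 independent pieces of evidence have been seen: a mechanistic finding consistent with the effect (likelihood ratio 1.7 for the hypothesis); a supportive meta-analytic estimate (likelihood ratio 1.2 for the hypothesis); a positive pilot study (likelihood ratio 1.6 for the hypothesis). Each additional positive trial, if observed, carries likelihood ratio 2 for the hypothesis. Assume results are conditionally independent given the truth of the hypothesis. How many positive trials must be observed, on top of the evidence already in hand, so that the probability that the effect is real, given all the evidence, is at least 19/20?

Prior odds = 0.4/0.6 = 2/3.
Combined Bayes factor of the evidence already in hand = 1.7 × 1.2 × 1.6 = 3.264.
Odds after that evidence = (2/3) × 3.264 = 2.176.
Target odds = 0.95/0.05 = 19.
Need 2ⁿ ≥ 19 ÷ 2.176 = 2375/272.
2³ = 8 falls short of 2375/272 but 2⁴ = 16 reaches it, so n = 4.

4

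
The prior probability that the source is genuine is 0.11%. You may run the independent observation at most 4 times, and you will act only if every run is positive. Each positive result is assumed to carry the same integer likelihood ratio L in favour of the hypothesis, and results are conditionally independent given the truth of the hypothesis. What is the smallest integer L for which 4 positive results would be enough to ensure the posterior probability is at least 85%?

9

Prior odds = 0.0011/0.9989 = 11/9989.
Target odds = 0.85/0.15 = 17/3.
Need L⁴ ≥ 17/3 ÷ (11/9989) = 169813/33.
8⁴ = 4096 < 169813/33 ≤ 6561 = 9⁴, so L = 9.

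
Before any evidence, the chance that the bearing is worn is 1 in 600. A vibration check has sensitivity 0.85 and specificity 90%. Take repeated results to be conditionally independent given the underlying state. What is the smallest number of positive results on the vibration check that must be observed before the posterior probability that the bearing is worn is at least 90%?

5

Prior odds: (1/600) ÷ (599/600) = 1/599.
False-positive rate = 1 − 0.9 = 0.1; likelihood ratio of a positive = 0.85/0.1 = 8.5.
Target odds: 0.9 ÷ 0.1 = 9.
Need (1/599) × 8.5ⁿ ≥ 9, i.e. 8.5ⁿ ≥ 5391.
8.5⁴ = 5220.0625 falls short of 5391 but 8.5⁵ = 44370.53125 reaches it, so n = 5.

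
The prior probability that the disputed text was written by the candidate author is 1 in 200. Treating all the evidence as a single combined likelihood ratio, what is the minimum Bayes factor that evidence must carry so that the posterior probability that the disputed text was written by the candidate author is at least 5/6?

995

Prior odds = 0.005/0.995 = 1/199.
Target odds = (5/6)/(1/6) = 5.
Required Bayes factor = 5 ÷ (1/199) = 995.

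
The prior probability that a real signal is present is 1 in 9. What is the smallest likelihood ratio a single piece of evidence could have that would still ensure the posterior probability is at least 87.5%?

56

Prior odds = (1/9)/(8/9) = 0.125.
Target odds = 0.875/0.125 = 7.
Required Bayes factor = 7 ÷ 0.125 = 56.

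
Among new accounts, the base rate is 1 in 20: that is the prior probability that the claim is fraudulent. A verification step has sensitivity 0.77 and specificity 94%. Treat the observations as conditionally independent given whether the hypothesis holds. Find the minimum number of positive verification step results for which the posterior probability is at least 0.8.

Prior odds: 0.05 ÷ 0.95 = 1/19.
False-positive rate = 1 − 0.94 = 0.06; likelihood ratio of a positive = 0.77/0.06 = 77/6.
Target posterior odds = 0.8/0.2 = 4.
Need (1/19) × (77/6)ⁿ ≥ 4, i.e. (77/6)ⁿ ≥ 76.
(77/6)¹ = 77/6 falls short of 76 but (77/6)² = 5929/36 reaches it, so n = 2.

2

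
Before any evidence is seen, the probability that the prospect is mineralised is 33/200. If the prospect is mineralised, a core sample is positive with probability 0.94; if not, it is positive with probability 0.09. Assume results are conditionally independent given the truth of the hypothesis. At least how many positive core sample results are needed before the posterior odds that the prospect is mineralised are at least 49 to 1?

3

Prior odds = 0.165/0.835 = 33/167.
Likelihood ratio of a positive = 0.94/0.09 = 94/9.
Target odds = 49.
Need (33/167) × (94/9)ⁿ ≥ 49, i.e. (94/9)ⁿ ≥ 8183/33.
(94/9)² = 8836/81 falls short of 8183/33 but (94/9)³ = 830584/729 reaches it, so n = 3.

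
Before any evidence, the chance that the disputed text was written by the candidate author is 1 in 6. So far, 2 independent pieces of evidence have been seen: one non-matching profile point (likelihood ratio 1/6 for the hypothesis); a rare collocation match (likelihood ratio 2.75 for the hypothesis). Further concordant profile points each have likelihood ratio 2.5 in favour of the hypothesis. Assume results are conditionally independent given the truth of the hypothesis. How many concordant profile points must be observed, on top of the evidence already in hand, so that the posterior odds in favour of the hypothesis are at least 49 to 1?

7

Prior odds = (1/6)/(5/6) = 0.2.
Combined Bayes factor of the evidence already in hand = (1/6) × 2.75 = 11/24.
Odds after that evidence = 0.2 × 11/24 = 11/120.
Target odds = 49.
Need 2.5ⁿ ≥ 49 ÷ (11/120) = 5880/11.
2.5⁶ = 244.140625 falls short of 5880/11 but 2.5⁷ = 610.3515625 reaches it, so n = 7.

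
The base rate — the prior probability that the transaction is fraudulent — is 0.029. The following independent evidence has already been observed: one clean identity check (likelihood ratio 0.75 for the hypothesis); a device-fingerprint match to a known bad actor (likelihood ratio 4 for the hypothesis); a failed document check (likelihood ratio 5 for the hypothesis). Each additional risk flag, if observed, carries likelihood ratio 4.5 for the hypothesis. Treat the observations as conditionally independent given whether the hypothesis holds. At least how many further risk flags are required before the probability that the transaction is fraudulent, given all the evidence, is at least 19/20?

3

Prior odds = 0.029/0.971 = 29/971.
Combined Bayes factor of the evidence already in hand = 0.75 × 4 × 5 = 15.
Odds after that evidence = (29/971) × 15 = 435/971.
Target odds = 0.95/0.05 = 19.
Need 4.5ⁿ ≥ 19 ÷ (435/971) = 18449/435.
4.5² = 20.25 falls short of 18449/435 but 4.5³ = 91.125 reaches it, so n = 3.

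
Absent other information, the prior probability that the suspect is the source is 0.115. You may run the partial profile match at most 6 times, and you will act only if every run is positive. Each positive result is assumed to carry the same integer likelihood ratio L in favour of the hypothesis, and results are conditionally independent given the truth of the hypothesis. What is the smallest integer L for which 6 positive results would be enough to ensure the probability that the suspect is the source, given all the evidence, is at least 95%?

Prior odds = 0.115/0.885 = 23/177.
Target odds = 0.95/0.05 = 19.
Need L⁶ ≥ 19 ÷ (23/177) = 3363/23.
2⁶ = 64 < 3363/23 ≤ 729 = 3⁶, so L = 3.

3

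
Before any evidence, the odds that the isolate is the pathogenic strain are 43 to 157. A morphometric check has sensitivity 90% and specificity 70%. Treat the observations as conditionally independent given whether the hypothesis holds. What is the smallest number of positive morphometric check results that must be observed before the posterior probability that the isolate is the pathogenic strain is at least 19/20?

4

Prior odds = 43/157.
False-positive rate = 1 − 0.7 = 0.3; likelihood ratio of a positive = 0.9/0.3 = 3.
Target odds: 0.95 ÷ 0.05 = 19.
Need (43/157) × 3ⁿ ≥ 19, i.e. 3ⁿ ≥ 2983/43.
3³ = 27 falls short of 2983/43 but 3⁴ = 81 reaches it, so n = 4.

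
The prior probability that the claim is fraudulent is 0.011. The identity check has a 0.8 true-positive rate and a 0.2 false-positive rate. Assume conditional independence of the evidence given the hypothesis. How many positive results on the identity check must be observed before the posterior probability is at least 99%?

Prior odds = 0.011/0.989 = 11/989.
Likelihood ratio of a positive result = 0.8/0.2 = 4.
Target odds: 0.99 ÷ 0.01 = 99.
Need (11/989) × 4ⁿ ≥ 99, i.e. 4ⁿ ≥ 8901.
4⁶ = 4096 falls short of 8901 but 4⁷ = 16384 reaches it, so n = 7.

7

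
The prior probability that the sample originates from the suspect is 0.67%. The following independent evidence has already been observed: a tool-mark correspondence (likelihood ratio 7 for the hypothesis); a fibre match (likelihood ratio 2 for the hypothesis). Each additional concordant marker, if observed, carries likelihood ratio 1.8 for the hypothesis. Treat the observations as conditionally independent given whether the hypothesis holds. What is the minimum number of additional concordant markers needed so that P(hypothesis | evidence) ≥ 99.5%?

Prior odds = 0.0067/0.9933 = 67/9933.
Combined Bayes factor of the evidence already in hand = 7 × 2 = 14.
Odds after that evidence = (67/9933) × 14 = 134/1419.
Target odds = 0.995/0.005 = 199.
Need 1.8ⁿ ≥ 199 ÷ (134/1419) = 282381/134.
1.8¹³ ≈2082.3 falls short of 282381/134 but 1.8¹⁴ ≈3748.13 reaches it, so n = 14.

14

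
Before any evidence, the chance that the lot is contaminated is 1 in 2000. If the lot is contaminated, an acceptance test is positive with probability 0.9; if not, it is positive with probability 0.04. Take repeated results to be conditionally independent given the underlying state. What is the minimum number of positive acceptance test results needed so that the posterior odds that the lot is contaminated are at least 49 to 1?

4

Prior odds = 0.0005/0.9995 = 1/1999.
Likelihood ratio of a positive = 0.9/0.04 = 22.5.
Target odds = 49.
Need (1/1999) × 22.5ⁿ ≥ 49, i.e. 22.5ⁿ ≥ 97951.
22.5³ = 11390.625 falls short of 97951 but 22.5⁴ = 256289.0625 reaches it, so n = 4.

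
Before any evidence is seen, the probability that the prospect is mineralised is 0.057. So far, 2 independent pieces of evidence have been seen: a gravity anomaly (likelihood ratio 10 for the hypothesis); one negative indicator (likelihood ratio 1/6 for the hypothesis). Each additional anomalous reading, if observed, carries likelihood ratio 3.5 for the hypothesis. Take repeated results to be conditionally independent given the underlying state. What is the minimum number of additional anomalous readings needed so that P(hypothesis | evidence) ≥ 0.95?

Prior odds = 0.057/0.943 = 57/943.
Combined Bayes factor of the evidence already in hand = 10 × (1/6) = 5/3.
Odds after that evidence = (57/943) × 5/3 = 95/943.
Target odds = 0.95/0.05 = 19.
Need 3.5ⁿ ≥ 19 ÷ (95/943) = 188.6.
3.5⁴ = 150.0625 falls short of 188.6 but 3.5⁵ = 525.21875 reaches it, so n = 5.

5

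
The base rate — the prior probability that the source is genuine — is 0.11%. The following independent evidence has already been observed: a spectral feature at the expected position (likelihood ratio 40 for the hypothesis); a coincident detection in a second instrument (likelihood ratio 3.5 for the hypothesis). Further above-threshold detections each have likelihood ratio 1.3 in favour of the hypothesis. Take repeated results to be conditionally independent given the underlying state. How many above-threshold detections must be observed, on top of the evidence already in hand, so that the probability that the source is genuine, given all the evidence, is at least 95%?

19

Prior odds = 0.0011/0.9989 = 11/9989.
Combined Bayes factor of the evidence already in hand = 40 × 3.5 = 140.
Odds after that evidence = (11/9989) × 140 = 220/1427.
Target odds = 0.95/0.05 = 19.
Need 1.3ⁿ ≥ 19 ÷ (220/1427) = 27113/220.
1.3¹⁸ ≈112.455 falls short of 27113/220 but 1.3¹⁹ ≈146.192 reaches it, so n = 19.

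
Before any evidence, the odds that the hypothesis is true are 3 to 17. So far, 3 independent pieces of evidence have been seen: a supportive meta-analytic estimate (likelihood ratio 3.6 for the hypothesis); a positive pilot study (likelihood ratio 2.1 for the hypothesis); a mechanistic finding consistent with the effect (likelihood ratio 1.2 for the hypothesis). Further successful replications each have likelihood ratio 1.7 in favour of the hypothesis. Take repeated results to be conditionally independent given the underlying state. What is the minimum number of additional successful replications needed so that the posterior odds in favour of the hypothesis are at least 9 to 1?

4

Prior odds = 3/17.
Combined Bayes factor of the evidence already in hand = 3.6 × 2.1 × 1.2 = 9.072.
Odds after that evidence = (3/17) × 9.072 = 3402/2125.
Target odds = 9.
Need 1.7ⁿ ≥ 9 ÷ (3402/2125) = 2125/378.
1.7³ = 4.913 falls short of 2125/378 but 1.7⁴ = 8.3521 reaches it, so n = 4.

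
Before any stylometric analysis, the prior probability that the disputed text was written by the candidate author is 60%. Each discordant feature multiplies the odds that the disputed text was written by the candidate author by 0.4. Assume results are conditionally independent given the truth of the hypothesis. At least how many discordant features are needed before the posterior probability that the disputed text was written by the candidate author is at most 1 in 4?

Prior odds: 0.6 ÷ 0.4 = 1.5.
Likelihood ratio per discordant feature = 0.4.
Target posterior odds = 0.25/0.75 = 1/3.
Need 1.5 × 0.4ⁿ ≤ 1/3, i.e. 0.4ⁿ ≤ 2/9.
0.4¹ = 0.4 is still above 2/9 but 0.4² = 0.16 is at or below it, so n = 2.

2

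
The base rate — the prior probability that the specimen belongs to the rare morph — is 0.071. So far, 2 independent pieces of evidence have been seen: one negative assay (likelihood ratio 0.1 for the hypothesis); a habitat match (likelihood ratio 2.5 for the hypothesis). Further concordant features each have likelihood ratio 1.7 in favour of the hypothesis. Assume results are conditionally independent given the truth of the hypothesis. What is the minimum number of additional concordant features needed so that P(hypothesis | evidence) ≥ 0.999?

21

Prior odds = 0.071/0.929 = 71/929.
Combined Bayes factor of the evidence already in hand = 0.1 × 2.5 = 0.25.
Odds after that evidence = (71/929) × 0.25 = 71/3716.
Target odds = 0.999/0.001 = 999.
Need 1.7ⁿ ≥ 999 ÷ (71/3716) = 3712284/71.
1.7²⁰ ≈40642.3 falls short of 3712284/71 but 1.7²¹ ≈69091.9 reaches it, so n = 21.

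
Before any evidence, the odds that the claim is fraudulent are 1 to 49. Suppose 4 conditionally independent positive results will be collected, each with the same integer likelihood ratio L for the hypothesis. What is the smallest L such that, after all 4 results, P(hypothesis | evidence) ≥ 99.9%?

15

Prior odds = 1/49.
Target odds = 0.999/0.001 = 999.
Need L⁴ ≥ 999 ÷ (1/49) = 48951.
14⁴ = 38416 < 48951 ≤ 50625 = 15⁴, so L = 15.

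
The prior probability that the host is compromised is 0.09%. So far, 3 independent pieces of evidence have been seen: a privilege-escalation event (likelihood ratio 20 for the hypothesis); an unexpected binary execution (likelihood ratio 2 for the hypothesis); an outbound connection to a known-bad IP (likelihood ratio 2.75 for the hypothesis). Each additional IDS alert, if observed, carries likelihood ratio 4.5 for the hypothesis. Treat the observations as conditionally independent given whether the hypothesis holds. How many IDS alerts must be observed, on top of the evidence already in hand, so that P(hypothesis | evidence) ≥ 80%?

Prior odds = 0.0009/0.9991 = 9/9991.
Combined Bayes factor of the evidence already in hand = 20 × 2 × 2.75 = 110.
Odds after that evidence = (9/9991) × 110 = 990/9991.
Target odds = 0.8/0.2 = 4.
Need 4.5ⁿ ≥ 4 ÷ (990/9991) = 19982/495.
4.5² = 20.25 falls short of 19982/495 but 4.5³ = 91.125 reaches it, so n = 3.

3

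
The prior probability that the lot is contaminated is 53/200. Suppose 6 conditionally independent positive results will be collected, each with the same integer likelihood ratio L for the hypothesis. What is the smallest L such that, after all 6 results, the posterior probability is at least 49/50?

Prior odds = 0.265/0.735 = 53/147.
Target odds = 0.98/0.02 = 49.
Need L⁶ ≥ 49 ÷ (53/147) = 7203/53.
2⁶ = 64 < 7203/53 ≤ 729 = 3⁶, so L = 3.

3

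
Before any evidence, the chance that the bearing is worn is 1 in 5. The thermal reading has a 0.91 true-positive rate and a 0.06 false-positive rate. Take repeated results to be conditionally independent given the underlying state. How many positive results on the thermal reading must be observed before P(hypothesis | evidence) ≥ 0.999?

Prior odds = 0.2/0.8 = 0.25.
Likelihood ratio of a positive result = 0.91/0.06 = 91/6.
Target odds: 0.999 ÷ 0.001 = 999.
Require (91/6)ⁿ ≥ 999 ÷ 0.25 = 3996.
(91/6)³ = 753571/216 falls short of 3996 but (91/6)⁴ = 68574961/1296 reaches it, so n = 4.

4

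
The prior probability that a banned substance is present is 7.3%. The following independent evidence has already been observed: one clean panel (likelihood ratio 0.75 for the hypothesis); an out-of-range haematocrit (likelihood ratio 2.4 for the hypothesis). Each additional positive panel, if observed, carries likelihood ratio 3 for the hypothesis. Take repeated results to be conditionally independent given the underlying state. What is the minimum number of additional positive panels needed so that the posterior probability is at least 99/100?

Prior odds = 0.073/0.927 = 73/927.
Combined Bayes factor of the evidence already in hand = 0.75 × 2.4 = 1.8.
Odds after that evidence = (73/927) × 1.8 = 73/515.
Target odds = 0.99/0.01 = 99.
Need 3ⁿ ≥ 99 ÷ (73/515) = 50985/73.
3⁵ = 243 falls short of 50985/73 but 3⁶ = 729 reaches it, so n = 6.

6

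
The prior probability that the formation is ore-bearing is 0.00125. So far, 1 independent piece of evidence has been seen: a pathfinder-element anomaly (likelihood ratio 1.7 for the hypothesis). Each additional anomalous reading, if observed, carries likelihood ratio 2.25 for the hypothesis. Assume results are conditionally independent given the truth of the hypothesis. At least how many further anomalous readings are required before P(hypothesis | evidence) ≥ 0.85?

Prior odds = 0.00125/0.99875 = 1/799.
Bayes factor of the evidence already in hand = 1.7.
Odds after that evidence = (1/799) × 1.7 = 1/470.
Target odds = 0.85/0.15 = 17/3.
Need 2.25ⁿ ≥ 17/3 ÷ (1/470) = 7990/3.
2.25⁹ = 387420489/262144 falls short of 7990/3 but 2.25¹⁰ ≈3325.26 reaches it, so n = 10.

10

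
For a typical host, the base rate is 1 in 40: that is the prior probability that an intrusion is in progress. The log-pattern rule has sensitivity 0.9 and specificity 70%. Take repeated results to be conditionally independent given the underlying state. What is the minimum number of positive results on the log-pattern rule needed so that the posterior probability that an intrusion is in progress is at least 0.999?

Prior odds: 0.025 ÷ 0.975 = 1/39.
False-positive rate = 1 − 0.7 = 0.3; likelihood ratio of a positive = 0.9/0.3 = 3.
Target posterior odds = 0.999/0.001 = 999.
Require 3ⁿ ≥ 999 ÷ (1/39) = 38961.
3⁹ = 19683 falls short of 38961 but 3¹⁰ = 59049 reaches it, so n = 10.

10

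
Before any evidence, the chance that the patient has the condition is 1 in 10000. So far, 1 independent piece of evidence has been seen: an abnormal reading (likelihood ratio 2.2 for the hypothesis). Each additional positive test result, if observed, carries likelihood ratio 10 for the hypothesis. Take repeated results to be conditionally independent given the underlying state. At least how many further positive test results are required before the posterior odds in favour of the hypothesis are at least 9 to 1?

Prior odds = 0.0001/0.9999 = 1/9999.
Bayes factor of the evidence already in hand = 2.2.
Odds after that evidence = (1/9999) × 2.2 = 1/4545.
Target odds = 9.
Need 10ⁿ ≥ 9 ÷ (1/4545) = 40905.
10⁴ = 10000 falls short of 40905 but 10⁵ = 100000 reaches it, so n = 5.

5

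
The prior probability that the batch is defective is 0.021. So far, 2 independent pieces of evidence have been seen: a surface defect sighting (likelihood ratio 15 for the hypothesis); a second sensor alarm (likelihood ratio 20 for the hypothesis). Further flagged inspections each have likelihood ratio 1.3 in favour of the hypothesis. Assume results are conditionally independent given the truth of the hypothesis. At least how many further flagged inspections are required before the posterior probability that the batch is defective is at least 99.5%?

14

Prior odds = 0.021/0.979 = 21/979.
Combined Bayes factor of the evidence already in hand = 15 × 20 = 300.
Odds after that evidence = (21/979) × 300 = 6300/979.
Target odds = 0.995/0.005 = 199.
Need 1.3ⁿ ≥ 199 ÷ (6300/979) = 194821/6300.
1.3¹³ ≈30.2875 falls short of 194821/6300 but 1.3¹⁴ ≈39.3738 reaches it, so n = 14.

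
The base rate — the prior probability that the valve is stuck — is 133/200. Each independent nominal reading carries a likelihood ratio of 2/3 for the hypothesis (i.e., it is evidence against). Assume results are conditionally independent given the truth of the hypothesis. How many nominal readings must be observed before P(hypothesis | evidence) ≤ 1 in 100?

14

Prior odds: 0.665 ÷ 0.335 = 133/67.
Likelihood ratio per nominal reading = 2/3.
Target posterior odds = 0.01/0.99 = 1/99.
Require (2/3)ⁿ ≤ 1/99 ÷ (133/67) = 67/13167.
(2/3)¹³ = 8192/1594323 is still above 67/13167 but (2/3)¹⁴ = 16384/4782969 is at or below it, so n = 14.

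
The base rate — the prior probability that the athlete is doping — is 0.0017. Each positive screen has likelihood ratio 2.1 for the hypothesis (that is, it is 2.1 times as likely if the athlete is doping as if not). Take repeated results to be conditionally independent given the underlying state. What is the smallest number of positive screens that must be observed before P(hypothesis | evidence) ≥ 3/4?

11

Prior odds = 0.0017/0.9983 = 17/9983.
Likelihood ratio per positive screen = 2.1.
Target odds: 0.75 ÷ 0.25 = 3.
Need (17/9983) × 2.1ⁿ ≥ 3, i.e. 2.1ⁿ ≥ 29949/17.
2.1¹⁰ ≈1667.99 falls short of 29949/17 but 2.1¹¹ ≈3502.78 reaches it, so n = 11.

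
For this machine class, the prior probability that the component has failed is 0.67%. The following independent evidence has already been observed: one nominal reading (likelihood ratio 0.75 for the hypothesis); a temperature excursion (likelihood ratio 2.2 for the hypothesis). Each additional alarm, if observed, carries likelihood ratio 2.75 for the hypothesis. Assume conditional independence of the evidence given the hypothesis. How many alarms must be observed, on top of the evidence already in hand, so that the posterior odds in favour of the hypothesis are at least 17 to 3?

Prior odds = 0.0067/0.9933 = 67/9933.
Combined Bayes factor of the evidence already in hand = 0.75 × 2.2 = 1.65.
Odds after that evidence = (67/9933) × 1.65 = 67/6020.
Target odds = 17/3.
Need 2.75ⁿ ≥ 17/3 ÷ (67/6020) = 102340/201.
2.75⁶ = 1771561/4096 falls short of 102340/201 but 2.75⁷ = 19487171/16384 reaches it, so n = 7.

7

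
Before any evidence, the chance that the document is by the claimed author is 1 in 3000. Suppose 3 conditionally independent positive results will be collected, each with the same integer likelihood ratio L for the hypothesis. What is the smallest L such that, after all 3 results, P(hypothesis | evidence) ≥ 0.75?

21

Prior odds = (1/3000)/(2999/3000) = 1/2999.
Target odds = 0.75/0.25 = 3.
Need L³ ≥ 3 ÷ (1/2999) = 8997.
20³ = 8000 < 8997 ≤ 9261 = 21³, so L = 21.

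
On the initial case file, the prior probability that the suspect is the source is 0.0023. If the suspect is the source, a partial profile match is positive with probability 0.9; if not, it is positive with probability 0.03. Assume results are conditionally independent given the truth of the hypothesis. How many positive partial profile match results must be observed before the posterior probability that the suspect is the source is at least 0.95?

3

Prior odds: 0.0023 ÷ 0.9977 = 23/9977.
Likelihood ratio of a positive = 0.9/0.03 = 30.
Target odds: 0.95 ÷ 0.05 = 19.
Require 30ⁿ ≥ 19 ÷ (23/9977) = 189563/23.
30² = 900 falls short of 189563/23 but 30³ = 27000 reaches it, so n = 3.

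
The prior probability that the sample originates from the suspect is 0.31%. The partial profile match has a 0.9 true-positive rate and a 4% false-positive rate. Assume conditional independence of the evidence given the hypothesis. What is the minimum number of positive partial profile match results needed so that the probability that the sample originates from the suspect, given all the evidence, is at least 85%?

Prior odds = 0.0031/0.9969 = 31/9969.
Likelihood ratio of a positive result = 0.9/0.04 = 22.5.
Target posterior odds = 0.85/0.15 = 17/3.
Need (31/9969) × 22.5ⁿ ≥ 17/3, i.e. 22.5ⁿ ≥ 56491/31.
22.5² = 506.25 falls short of 56491/31 but 22.5³ = 11390.625 reaches it, so n = 3.

3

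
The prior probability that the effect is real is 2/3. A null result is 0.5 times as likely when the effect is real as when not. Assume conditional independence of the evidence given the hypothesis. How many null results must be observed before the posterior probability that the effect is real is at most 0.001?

11

Prior odds: (2/3) ÷ (1/3) = 2.
Likelihood ratio per null result = 0.5.
Target posterior odds = 0.001/0.999 = 1/999.
Need 2 × 0.5ⁿ ≤ 1/999, i.e. 0.5ⁿ ≤ 1/1998.
0.5¹⁰ = 1/1024 is still above 1/1998 but 0.5¹¹ = 1/2048 is at or below it, so n = 11.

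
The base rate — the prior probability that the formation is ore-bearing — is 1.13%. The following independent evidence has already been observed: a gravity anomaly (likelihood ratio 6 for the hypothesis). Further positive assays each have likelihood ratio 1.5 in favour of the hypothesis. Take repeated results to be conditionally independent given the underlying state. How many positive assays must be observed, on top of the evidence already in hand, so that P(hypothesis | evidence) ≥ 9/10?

13

Prior odds = 0.0113/0.9887 = 113/9887.
Bayes factor of the evidence already in hand = 6.
Odds after that evidence = (113/9887) × 6 = 678/9887.
Target odds = 0.9/0.1 = 9.
Need 1.5ⁿ ≥ 9 ÷ (678/9887) = 29661/226.
1.5¹² = 531441/4096 falls short of 29661/226 but 1.5¹³ = 1594323/8192 reaches it, so n = 13.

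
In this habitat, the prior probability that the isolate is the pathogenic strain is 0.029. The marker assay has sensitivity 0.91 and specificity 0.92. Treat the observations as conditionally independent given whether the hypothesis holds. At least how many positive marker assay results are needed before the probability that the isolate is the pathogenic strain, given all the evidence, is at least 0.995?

Prior odds = 0.029/0.971 = 29/971.
False-positive rate = 1 − 0.92 = 0.08; likelihood ratio of a positive = 0.91/0.08 = 11.375.
Target odds: 0.995 ÷ 0.005 = 199.
Require 11.375ⁿ ≥ 199 ÷ (29/971) = 193229/29.
11.375³ = 753571/512 falls short of 193229/29 but 11.375⁴ = 68574961/4096 reaches it, so n = 4.

4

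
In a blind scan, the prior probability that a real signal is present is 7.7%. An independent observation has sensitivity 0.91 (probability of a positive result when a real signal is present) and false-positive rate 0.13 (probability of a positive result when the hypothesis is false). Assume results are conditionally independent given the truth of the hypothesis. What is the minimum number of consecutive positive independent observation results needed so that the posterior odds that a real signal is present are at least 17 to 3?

Prior odds: 0.077 ÷ 0.923 = 77/923.
Likelihood ratio of a positive result = 0.91/0.13 = 7.
Target odds = 17/3.
Require 7ⁿ ≥ 17/3 ÷ (77/923) = 15691/231.
7² = 49 falls short of 15691/231 but 7³ = 343 reaches it, so n = 3.

3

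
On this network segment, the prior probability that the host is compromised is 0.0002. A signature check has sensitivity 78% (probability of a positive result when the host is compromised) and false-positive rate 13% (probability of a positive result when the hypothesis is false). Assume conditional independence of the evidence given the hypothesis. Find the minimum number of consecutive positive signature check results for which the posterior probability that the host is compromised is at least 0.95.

Prior odds = 0.0002/0.9998 = 1/4999.
Likelihood ratio of a positive result = 0.78/0.13 = 6.
Target odds: 0.95 ÷ 0.05 = 19.
Require 6ⁿ ≥ 19 ÷ (1/4999) = 94981.
6⁶ = 46656 falls short of 94981 but 6⁷ = 279936 reaches it, so n = 7.

7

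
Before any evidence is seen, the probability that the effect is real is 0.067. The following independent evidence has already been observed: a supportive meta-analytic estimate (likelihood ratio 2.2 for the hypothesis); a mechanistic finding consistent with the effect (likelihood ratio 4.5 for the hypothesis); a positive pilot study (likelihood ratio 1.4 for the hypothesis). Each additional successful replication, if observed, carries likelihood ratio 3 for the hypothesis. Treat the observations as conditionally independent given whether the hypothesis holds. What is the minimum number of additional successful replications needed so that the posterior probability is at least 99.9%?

7

Prior odds = 0.067/0.933 = 67/933.
Combined Bayes factor of the evidence already in hand = 2.2 × 4.5 × 1.4 = 13.86.
Odds after that evidence = (67/933) × 13.86 = 15477/15550.
Target odds = 0.999/0.001 = 999.
Need 3ⁿ ≥ 999 ÷ (15477/15550) = 5178150/5159.
3⁶ = 729 falls short of 5178150/5159 but 3⁷ = 2187 reaches it, so n = 7.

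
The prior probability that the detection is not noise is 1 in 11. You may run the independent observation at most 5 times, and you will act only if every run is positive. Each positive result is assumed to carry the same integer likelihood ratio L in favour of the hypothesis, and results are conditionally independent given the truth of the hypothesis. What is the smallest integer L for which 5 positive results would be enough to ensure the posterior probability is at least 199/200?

5

Prior odds = (1/11)/(10/11) = 0.1.
Target odds = 0.995/0.005 = 199.
Need L⁵ ≥ 199 ÷ 0.1 = 1990.
4⁵ = 1024 < 1990 ≤ 3125 = 5⁵, so L = 5.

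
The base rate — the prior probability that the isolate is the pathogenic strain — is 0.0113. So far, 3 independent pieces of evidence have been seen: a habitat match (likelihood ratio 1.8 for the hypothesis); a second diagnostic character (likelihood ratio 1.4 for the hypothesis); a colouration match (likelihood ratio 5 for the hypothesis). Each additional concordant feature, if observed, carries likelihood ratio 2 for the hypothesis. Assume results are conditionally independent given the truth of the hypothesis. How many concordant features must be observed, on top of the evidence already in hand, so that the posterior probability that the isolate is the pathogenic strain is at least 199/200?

11

Prior odds = 0.0113/0.9887 = 113/9887.
Combined Bayes factor of the evidence already in hand = 1.8 × 1.4 × 5 = 12.6.
Odds after that evidence = (113/9887) × 12.6 = 7119/49435.
Target odds = 0.995/0.005 = 199.
Need 2ⁿ ≥ 199 ÷ (7119/49435) = 9837565/7119.
2¹⁰ = 1024 falls short of 9837565/7119 but 2¹¹ = 2048 reaches it, so n = 11.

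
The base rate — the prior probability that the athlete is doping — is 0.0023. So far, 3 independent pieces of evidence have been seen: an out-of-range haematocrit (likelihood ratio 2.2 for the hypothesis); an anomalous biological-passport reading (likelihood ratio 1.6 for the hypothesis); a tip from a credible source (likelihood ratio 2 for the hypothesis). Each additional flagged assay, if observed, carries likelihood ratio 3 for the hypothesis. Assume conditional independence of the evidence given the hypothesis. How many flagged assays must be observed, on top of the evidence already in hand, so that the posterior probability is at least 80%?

6

Prior odds = 0.0023/0.9977 = 23/9977.
Combined Bayes factor of the evidence already in hand = 2.2 × 1.6 × 2 = 7.04.
Odds after that evidence = (23/9977) × 7.04 = 368/22675.
Target odds = 0.8/0.2 = 4.
Need 3ⁿ ≥ 4 ÷ (368/22675) = 22675/92.
3⁵ = 243 falls short of 22675/92 but 3⁶ = 729 reaches it, so n = 6.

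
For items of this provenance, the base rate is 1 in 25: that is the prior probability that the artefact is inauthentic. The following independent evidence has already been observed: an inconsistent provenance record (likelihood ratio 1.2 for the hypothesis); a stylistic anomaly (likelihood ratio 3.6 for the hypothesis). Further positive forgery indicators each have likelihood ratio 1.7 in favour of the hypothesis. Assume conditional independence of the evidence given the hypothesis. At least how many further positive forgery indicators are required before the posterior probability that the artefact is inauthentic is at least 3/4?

Prior odds = 0.04/0.96 = 1/24.
Combined Bayes factor of the evidence already in hand = 1.2 × 3.6 = 4.32.
Odds after that evidence = (1/24) × 4.32 = 0.18.
Target odds = 0.75/0.25 = 3.
Need 1.7ⁿ ≥ 3 ÷ 0.18 = 50/3.
1.7⁵ = 1419857/100000 falls short of 50/3 but 1.7⁶ = 24137569/1000000 reaches it, so n = 6.

6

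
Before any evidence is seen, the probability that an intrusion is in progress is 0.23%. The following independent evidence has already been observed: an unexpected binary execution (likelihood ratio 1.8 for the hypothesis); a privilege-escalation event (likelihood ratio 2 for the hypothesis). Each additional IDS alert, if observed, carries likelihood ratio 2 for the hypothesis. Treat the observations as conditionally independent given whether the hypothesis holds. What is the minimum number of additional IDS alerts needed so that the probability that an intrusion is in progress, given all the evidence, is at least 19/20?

12

Prior odds = 0.0023/0.9977 = 23/9977.
Combined Bayes factor of the evidence already in hand = 1.8 × 2 = 3.6.
Odds after that evidence = (23/9977) × 3.6 = 414/49885.
Target odds = 0.95/0.05 = 19.
Need 2ⁿ ≥ 19 ÷ (414/49885) = 947815/414.
2¹¹ = 2048 falls short of 947815/414 but 2¹² = 4096 reaches it, so n = 12.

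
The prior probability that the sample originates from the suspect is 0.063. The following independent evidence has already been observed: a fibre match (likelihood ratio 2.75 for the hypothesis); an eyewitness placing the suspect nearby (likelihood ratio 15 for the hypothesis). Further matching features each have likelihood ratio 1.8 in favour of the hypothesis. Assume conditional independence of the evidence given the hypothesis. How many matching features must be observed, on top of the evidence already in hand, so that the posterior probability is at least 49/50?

Prior odds = 0.063/0.937 = 63/937.
Combined Bayes factor of the evidence already in hand = 2.75 × 15 = 41.25.
Odds after that evidence = (63/937) × 41.25 = 10395/3748.
Target odds = 0.98/0.02 = 49.
Need 1.8ⁿ ≥ 49 ÷ (10395/3748) = 26236/1485.
1.8⁴ = 10.4976 falls short of 26236/1485 but 1.8⁵ = 18.89568 reaches it, so n = 5.

5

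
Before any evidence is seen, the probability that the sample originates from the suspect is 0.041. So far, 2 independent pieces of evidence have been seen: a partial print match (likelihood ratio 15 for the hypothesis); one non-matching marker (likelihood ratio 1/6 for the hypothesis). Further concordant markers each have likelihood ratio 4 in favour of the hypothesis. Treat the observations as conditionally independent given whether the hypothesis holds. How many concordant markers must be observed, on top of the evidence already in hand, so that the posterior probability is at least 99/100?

5

Prior odds = 0.041/0.959 = 41/959.
Combined Bayes factor of the evidence already in hand = 15 × (1/6) = 2.5.
Odds after that evidence = (41/959) × 2.5 = 205/1918.
Target odds = 0.99/0.01 = 99.
Need 4ⁿ ≥ 99 ÷ (205/1918) = 189882/205.
4⁴ = 256 falls short of 189882/205 but 4⁵ = 1024 reaches it, so n = 5.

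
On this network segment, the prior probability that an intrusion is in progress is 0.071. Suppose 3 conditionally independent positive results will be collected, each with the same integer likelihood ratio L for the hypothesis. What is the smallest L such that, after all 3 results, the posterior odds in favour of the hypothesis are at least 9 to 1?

5

Prior odds = 0.071/0.929 = 71/929.
Target odds = 9.
Need L³ ≥ 9 ÷ (71/929) = 8361/71.
4³ = 64 < 8361/71 ≤ 125 = 5³, so L = 5.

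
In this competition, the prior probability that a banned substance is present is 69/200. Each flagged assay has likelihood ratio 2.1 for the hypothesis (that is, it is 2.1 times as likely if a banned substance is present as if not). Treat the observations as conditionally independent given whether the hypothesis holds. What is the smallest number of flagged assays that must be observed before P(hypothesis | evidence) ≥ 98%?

Prior odds: 0.345 ÷ 0.655 = 69/131.
Likelihood ratio per flagged assay = 2.1.
Target posterior odds = 0.98/0.02 = 49.
Require 2.1ⁿ ≥ 49 ÷ (69/131) = 6419/69.
2.1⁶ = 85766121/1000000 falls short of 6419/69 but 2.1⁷ ≈180.109 reaches it, so n = 7.

7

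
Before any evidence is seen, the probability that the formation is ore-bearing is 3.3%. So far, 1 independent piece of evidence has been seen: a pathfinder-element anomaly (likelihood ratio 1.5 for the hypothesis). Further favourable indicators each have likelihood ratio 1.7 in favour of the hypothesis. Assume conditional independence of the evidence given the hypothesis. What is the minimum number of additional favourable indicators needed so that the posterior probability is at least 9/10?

10

Prior odds = 0.033/0.967 = 33/967.
Bayes factor of the evidence already in hand = 1.5.
Odds after that evidence = (33/967) × 1.5 = 99/1934.
Target odds = 0.9/0.1 = 9.
Need 1.7ⁿ ≥ 9 ÷ (99/1934) = 1934/11.
1.7⁹ ≈118.588 falls short of 1934/11 but 1.7¹⁰ ≈201.599 reaches it, so n = 10.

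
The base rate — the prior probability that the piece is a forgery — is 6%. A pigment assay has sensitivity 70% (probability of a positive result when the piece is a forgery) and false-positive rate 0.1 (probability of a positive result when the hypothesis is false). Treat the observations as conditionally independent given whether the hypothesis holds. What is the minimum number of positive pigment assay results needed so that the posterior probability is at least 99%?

Prior odds: 0.06 ÷ 0.94 = 3/47.
Likelihood ratio of a positive result = 0.7/0.1 = 7.
Target odds: 0.99 ÷ 0.01 = 99.
Need (3/47) × 7ⁿ ≥ 99, i.e. 7ⁿ ≥ 1551.
7³ = 343 falls short of 1551 but 7⁴ = 2401 reaches it, so n = 4.

4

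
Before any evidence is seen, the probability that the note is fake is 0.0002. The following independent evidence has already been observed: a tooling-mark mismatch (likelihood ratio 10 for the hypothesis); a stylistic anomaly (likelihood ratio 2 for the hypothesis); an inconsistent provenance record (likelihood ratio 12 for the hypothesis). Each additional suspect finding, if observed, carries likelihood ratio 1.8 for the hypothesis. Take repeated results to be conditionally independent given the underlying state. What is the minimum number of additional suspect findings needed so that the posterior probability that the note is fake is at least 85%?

9

Prior odds = 0.0002/0.9998 = 1/4999.
Combined Bayes factor of the evidence already in hand = 10 × 2 × 12 = 240.
Odds after that evidence = (1/4999) × 240 = 240/4999.
Target odds = 0.85/0.15 = 17/3.
Need 1.8ⁿ ≥ 17/3 ÷ (240/4999) = 84983/720.
1.8⁸ = 43046721/390625 falls short of 84983/720 but 1.8⁹ = 387420489/1953125 reaches it, so n = 9.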